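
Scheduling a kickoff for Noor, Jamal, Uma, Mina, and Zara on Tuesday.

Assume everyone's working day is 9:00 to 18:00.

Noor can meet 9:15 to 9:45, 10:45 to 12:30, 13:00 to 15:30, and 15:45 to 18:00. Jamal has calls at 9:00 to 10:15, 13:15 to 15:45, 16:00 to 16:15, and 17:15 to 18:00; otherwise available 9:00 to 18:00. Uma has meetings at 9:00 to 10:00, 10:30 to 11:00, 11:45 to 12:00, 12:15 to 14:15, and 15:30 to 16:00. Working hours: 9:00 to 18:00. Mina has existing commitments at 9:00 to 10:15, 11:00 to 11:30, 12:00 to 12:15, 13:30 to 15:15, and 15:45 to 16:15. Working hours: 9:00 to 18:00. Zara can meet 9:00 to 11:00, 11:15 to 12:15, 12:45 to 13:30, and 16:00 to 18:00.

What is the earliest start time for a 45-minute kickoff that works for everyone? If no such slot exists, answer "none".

16:15

Jamal free within 09:00–18:00: 10:15–13:15, 15:45–16:00, 16:15–17:15.
Uma free within 09:00–18:00: 10:00–10:30, 11:00–11:45, 12:00–12:15, 14:15–15:30, 16:00–18:00.
Mina free within 09:00–18:00: 10:15–11:00, 11:30–12:00, 12:15–13:30, 15:15–15:45, 16:15–18:00.
Noor ∩ Jamal: 10:45–12:30, 13:00–13:15, 15:45–16:00, 16:15–17:15.
Noor ∩ Jamal ∩ Uma: 11:00–11:45, 12:00–12:15, 16:15–17:15.
Noor ∩ Jamal ∩ Uma ∩ Mina: 11:30–11:45, 16:15–17:15.
Noor ∩ Jamal ∩ Uma ∩ Mina ∩ Zara: 11:30–11:45, 16:15–17:15.
Windows ≥ 45 min: 16:15–17:15.
Earliest such window starts at 16:15.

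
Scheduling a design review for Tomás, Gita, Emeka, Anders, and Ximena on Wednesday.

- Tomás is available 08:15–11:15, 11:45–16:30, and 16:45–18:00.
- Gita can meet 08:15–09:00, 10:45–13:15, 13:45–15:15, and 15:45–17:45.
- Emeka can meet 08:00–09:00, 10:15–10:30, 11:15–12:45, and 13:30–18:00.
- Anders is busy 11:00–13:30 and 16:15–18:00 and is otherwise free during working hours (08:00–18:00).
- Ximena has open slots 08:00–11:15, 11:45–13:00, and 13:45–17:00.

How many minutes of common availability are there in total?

Anders free within 08:00–18:00: 08:00–11:00, 13:30–16:15.
Tomás ∩ Gita: 08:15–09:00, 10:45–11:15, 11:45–13:15, 13:45–15:15, 15:45–16:30, 16:45–17:45.
Tomás ∩ Gita ∩ Emeka: 08:15–09:00, 11:45–12:45, 13:45–15:15, 15:45–16:30, 16:45–17:45.
Tomás ∩ Gita ∩ Emeka ∩ Anders: 08:15–09:00, 13:45–15:15, 15:45–16:15.
Tomás ∩ Gita ∩ Emeka ∩ Anders ∩ Ximena: 08:15–09:00, 13:45–15:15, 15:45–16:15.
Total common minutes: 45 + 90 + 30 = 165.

165 minutes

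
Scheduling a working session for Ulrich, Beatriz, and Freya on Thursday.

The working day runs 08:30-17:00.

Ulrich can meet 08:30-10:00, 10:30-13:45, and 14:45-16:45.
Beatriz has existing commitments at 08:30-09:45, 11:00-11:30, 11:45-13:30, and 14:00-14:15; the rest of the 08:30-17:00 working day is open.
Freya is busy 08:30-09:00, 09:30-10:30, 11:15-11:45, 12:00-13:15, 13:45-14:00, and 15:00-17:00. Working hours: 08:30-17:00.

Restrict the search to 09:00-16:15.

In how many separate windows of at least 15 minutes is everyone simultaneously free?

Beatriz free within 08:30–17:00: 09:45–11:00, 11:30–11:45, 13:30–14:00, 14:15–17:00.
Freya free within 08:30–17:00: 09:00–09:30, 10:30–11:15, 11:45–12:00, 13:15–13:45, 14:00–15:00.
Ulrich ∩ Beatriz: 09:45–10:00, 10:30–11:00, 11:30–11:45, 13:30–13:45, 14:45–16:45.
Ulrich ∩ Beatriz ∩ Freya: 10:30–11:00, 13:30–13:45, 14:45–15:00.
Restricted to 09:00–16:15: 10:30–11:00, 13:30–13:45, 14:45–15:00.
Windows ≥ 15 min: 10:30–11:00, 13:30–13:45, 14:45–15:00.
That's 3 windows.

3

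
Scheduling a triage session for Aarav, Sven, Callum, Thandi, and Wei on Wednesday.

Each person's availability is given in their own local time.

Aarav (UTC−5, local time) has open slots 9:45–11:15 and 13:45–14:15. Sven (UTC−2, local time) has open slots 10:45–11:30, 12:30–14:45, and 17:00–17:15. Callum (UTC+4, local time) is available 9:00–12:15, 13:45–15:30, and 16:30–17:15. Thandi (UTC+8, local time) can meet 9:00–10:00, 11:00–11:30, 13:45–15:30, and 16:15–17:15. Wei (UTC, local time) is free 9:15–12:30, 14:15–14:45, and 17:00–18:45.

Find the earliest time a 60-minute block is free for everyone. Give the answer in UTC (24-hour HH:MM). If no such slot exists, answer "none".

Aarav → UTC: 14:45–16:15, 18:45–19:15.
Sven → UTC: 12:45–13:30, 14:30–16:45, 19:00–19:15.
Callum → UTC: 05:00–08:15, 09:45–11:30, 12:30–13:15.
Thandi → UTC: 01:00–02:00, 03:00–03:30, 05:45–07:30, 08:15–09:15.
Wei → UTC: 09:15–12:30, 14:15–14:45, 17:00–18:45.
Aarav ∩ Sven: 14:45–16:15, 19:00–19:15.
Aarav ∩ Sven ∩ Callum: (none).
Aarav ∩ Sven ∩ Callum ∩ Thandi: (none).
Aarav ∩ Sven ∩ Callum ∩ Thandi ∩ Wei: (none).
Windows ≥ 60 min: (none).

none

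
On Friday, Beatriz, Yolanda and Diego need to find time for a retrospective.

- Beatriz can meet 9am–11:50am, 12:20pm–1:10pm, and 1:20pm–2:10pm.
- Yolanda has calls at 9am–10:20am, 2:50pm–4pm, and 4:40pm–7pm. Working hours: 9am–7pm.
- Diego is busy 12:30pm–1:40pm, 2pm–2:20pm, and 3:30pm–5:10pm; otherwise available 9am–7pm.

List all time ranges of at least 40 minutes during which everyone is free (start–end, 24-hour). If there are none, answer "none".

Yolanda free within 09:00–19:00: 10:20–14:50, 16:00–16:40.
Diego free within 09:00–19:00: 09:00–12:30, 13:40–14:00, 14:20–15:30, 17:10–19:00.
Beatriz ∩ Yolanda: 10:20–11:50, 12:20–13:10, 13:20–14:10.
Beatriz ∩ Yolanda ∩ Diego: 10:20–11:50, 12:20–12:30, 13:40–14:00.
Windows ≥ 40 min: 10:20–11:50.

10:20–11:50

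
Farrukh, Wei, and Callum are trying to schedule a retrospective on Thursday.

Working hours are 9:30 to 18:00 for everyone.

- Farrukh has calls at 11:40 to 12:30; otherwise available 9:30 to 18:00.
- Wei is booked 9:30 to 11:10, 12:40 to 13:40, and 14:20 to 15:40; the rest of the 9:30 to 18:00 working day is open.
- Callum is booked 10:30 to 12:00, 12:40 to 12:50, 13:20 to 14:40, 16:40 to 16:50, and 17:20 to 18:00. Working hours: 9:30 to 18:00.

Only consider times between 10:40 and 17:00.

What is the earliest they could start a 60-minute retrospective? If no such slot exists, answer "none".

Farrukh free within 09:30–18:00: 09:30–11:40, 12:30–18:00.
Wei free within 09:30–18:00: 11:10–12:40, 13:40–14:20, 15:40–18:00.
Callum free within 09:30–18:00: 09:30–10:30, 12:00–12:40, 12:50–13:20, 14:40–16:40, 16:50–17:20.
Farrukh ∩ Wei: 11:10–11:40, 12:30–12:40, 13:40–14:20, 15:40–18:00.
Farrukh ∩ Wei ∩ Callum: 12:30–12:40, 15:40–16:40, 16:50–17:20.
Restricted to 10:40–17:00: 12:30–12:40, 15:40–16:40, 16:50–17:00.
Windows ≥ 60 min: 15:40–16:40.
Earliest such window starts at 15:40.

15:40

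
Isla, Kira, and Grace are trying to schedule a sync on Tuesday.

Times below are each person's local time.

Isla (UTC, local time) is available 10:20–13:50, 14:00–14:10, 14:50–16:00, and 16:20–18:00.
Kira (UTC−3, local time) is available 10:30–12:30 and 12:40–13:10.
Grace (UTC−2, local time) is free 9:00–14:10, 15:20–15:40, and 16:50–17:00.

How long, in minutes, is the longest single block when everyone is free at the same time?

Isla → UTC: 10:20–13:50, 14:00–14:10, 14:50–16:00, 16:20–18:00.
Kira → UTC: 13:30–15:30, 15:40–16:10.
Grace → UTC: 11:00–16:10, 17:20–17:40, 18:50–19:00.
Isla ∩ Kira: 13:30–13:50, 14:00–14:10, 14:50–15:30, 15:40–16:00.
Isla ∩ Kira ∩ Grace: 13:30–13:50, 14:00–14:10, 14:50–15:30, 15:40–16:00.
Common window lengths: 20, 10, 40, 20 min; longest is 40.

40 minutes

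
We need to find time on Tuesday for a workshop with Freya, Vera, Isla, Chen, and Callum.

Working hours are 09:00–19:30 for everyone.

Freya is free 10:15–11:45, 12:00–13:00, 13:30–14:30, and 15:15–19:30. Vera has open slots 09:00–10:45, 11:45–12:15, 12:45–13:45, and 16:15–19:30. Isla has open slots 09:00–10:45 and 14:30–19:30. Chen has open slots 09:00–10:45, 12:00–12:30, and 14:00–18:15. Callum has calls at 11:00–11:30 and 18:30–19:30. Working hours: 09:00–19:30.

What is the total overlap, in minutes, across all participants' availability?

Callum free within 09:00–19:30: 09:00–11:00, 11:30–18:30.
Freya ∩ Vera: 10:15–10:45, 12:00–12:15, 12:45–13:00, 13:30–13:45, 16:15–19:30.
Freya ∩ Vera ∩ Isla: 10:15–10:45, 16:15–19:30.
Freya ∩ Vera ∩ Isla ∩ Chen: 10:15–10:45, 16:15–18:15.
Freya ∩ Vera ∩ Isla ∩ Chen ∩ Callum: 10:15–10:45, 16:15–18:15.
Total common minutes: 30 + 120 = 150.

150 minutes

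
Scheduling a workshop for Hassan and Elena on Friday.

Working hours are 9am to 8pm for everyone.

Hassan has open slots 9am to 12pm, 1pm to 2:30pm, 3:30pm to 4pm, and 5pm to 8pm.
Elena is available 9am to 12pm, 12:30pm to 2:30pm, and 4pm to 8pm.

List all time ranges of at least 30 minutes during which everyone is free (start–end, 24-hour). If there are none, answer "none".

09:00–12:00, 13:00–14:30, 17:00–20:00

Hassan ∩ Elena: 09:00–12:00, 13:00–14:30, 17:00–20:00.
Windows ≥ 30 min: 09:00–12:00, 13:00–14:30, 17:00–20:00.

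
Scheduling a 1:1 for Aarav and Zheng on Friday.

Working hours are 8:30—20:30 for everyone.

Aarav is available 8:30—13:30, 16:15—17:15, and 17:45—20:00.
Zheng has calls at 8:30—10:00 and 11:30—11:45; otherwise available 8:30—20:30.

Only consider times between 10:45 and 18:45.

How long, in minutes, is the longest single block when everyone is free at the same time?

Zheng free within 08:30–20:30: 10:00–11:30, 11:45–20:30.
Aarav ∩ Zheng: 10:00–11:30, 11:45–13:30, 16:15–17:15, 17:45–20:00.
Restricted to 10:45–18:45: 10:45–11:30, 11:45–13:30, 16:15–17:15, 17:45–18:45.
Common window lengths: 45, 105, 60, 60 min; longest is 105.

105 minutes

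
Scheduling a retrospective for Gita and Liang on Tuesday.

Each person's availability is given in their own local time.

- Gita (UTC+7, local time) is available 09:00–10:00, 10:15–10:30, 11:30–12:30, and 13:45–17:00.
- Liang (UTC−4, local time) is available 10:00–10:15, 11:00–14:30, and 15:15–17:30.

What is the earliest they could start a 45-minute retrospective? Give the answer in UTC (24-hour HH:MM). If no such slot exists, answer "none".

Gita → UTC: 02:00–03:00, 03:15–03:30, 04:30–05:30, 06:45–10:00.
Liang → UTC: 14:00–14:15, 15:00–18:30, 19:15–21:30.
Gita ∩ Liang: (none).
Windows ≥ 45 min: (none).

none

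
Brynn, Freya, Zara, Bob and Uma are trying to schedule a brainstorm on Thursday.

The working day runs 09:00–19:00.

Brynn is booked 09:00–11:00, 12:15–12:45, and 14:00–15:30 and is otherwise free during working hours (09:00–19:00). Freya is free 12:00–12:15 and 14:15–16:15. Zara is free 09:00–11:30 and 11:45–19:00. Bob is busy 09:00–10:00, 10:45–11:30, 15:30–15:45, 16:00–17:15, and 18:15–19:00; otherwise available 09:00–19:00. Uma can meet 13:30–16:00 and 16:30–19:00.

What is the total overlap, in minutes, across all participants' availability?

15 minutes

Brynn free within 09:00–19:00: 11:00–12:15, 12:45–14:00, 15:30–19:00.
Bob free within 09:00–19:00: 10:00–10:45, 11:30–15:30, 15:45–16:00, 17:15–18:15.
Brynn ∩ Freya: 12:00–12:15, 15:30–16:15.
Brynn ∩ Freya ∩ Zara: 12:00–12:15, 15:30–16:15.
Brynn ∩ Freya ∩ Zara ∩ Bob: 12:00–12:15, 15:45–16:00.
Brynn ∩ Freya ∩ Zara ∩ Bob ∩ Uma: 15:45–16:00.
Total common minutes: 15.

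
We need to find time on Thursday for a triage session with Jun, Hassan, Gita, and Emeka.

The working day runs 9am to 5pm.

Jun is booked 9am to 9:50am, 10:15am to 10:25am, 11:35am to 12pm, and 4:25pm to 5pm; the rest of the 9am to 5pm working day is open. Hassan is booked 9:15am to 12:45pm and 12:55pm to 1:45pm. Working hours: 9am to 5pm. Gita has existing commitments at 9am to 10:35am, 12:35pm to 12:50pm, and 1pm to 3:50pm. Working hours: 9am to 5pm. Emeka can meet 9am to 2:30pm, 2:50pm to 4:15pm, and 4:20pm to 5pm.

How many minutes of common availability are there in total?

35 minutes

Jun free within 09:00–17:00: 09:50–10:15, 10:25–11:35, 12:00–16:25.
Hassan free within 09:00–17:00: 09:00–09:15, 12:45–12:55, 13:45–17:00.
Gita free within 09:00–17:00: 10:35–12:35, 12:50–13:00, 15:50–17:00.
Jun ∩ Hassan: 12:45–12:55, 13:45–16:25.
Jun ∩ Hassan ∩ Gita: 12:50–12:55, 15:50–16:25.
Jun ∩ Hassan ∩ Gita ∩ Emeka: 12:50–12:55, 15:50–16:15, 16:20–16:25.
Total common minutes: 5 + 25 + 5 = 35.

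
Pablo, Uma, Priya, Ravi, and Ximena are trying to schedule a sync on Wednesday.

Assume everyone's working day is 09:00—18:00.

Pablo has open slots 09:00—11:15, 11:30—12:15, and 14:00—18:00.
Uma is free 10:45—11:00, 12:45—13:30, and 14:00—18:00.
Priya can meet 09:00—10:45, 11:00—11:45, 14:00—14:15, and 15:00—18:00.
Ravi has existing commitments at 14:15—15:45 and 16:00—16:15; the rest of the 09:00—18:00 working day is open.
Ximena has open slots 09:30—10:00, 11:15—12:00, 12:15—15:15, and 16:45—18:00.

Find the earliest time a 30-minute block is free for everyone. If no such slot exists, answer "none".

Ravi free within 09:00–18:00: 09:00–14:15, 15:45–16:00, 16:15–18:00.
Pablo ∩ Uma: 10:45–11:00, 14:00–18:00.
Pablo ∩ Uma ∩ Priya: 14:00–14:15, 15:00–18:00.
Pablo ∩ Uma ∩ Priya ∩ Ravi: 14:00–14:15, 15:45–16:00, 16:15–18:00.
Pablo ∩ Uma ∩ Priya ∩ Ravi ∩ Ximena: 14:00–14:15, 16:45–18:00.
Windows ≥ 30 min: 16:45–18:00.
Earliest such window starts at 16:45.

16:45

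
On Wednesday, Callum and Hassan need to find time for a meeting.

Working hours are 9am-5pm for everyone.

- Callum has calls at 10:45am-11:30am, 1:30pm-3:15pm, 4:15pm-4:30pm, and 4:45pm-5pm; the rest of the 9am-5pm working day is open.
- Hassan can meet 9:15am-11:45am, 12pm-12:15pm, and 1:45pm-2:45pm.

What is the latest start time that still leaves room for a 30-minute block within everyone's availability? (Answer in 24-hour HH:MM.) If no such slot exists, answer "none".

10:15

Callum free within 09:00–17:00: 09:00–10:45, 11:30–13:30, 15:15–16:15, 16:30–16:45.
Callum ∩ Hassan: 09:15–10:45, 11:30–11:45, 12:00–12:15.
Windows ≥ 30 min: 09:15–10:45.
Latest start in the last window 09:15–10:45 is 10:45 − 30 min = 10:15.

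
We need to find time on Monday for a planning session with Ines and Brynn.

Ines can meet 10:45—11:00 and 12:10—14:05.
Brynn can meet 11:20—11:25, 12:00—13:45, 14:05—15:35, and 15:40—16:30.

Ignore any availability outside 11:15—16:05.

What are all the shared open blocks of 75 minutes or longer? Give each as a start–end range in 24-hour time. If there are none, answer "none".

12:10–13:45

Ines ∩ Brynn: 12:10–13:45.
Restricted to 11:15–16:05: 12:10–13:45.
Windows ≥ 75 min: 12:10–13:45.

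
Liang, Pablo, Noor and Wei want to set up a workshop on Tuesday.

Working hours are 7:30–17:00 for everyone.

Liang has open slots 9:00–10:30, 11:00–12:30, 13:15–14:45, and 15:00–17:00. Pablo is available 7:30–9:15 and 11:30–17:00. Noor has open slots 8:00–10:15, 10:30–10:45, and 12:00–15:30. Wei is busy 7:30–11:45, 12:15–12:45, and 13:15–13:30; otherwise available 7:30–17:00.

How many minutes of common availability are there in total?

Wei free within 07:30–17:00: 11:45–12:15, 12:45–13:15, 13:30–17:00.
Liang ∩ Pablo: 09:00–09:15, 11:30–12:30, 13:15–14:45, 15:00–17:00.
Liang ∩ Pablo ∩ Noor: 09:00–09:15, 12:00–12:30, 13:15–14:45, 15:00–15:30.
Liang ∩ Pablo ∩ Noor ∩ Wei: 12:00–12:15, 13:30–14:45, 15:00–15:30.
Total common minutes: 15 + 75 + 30 = 120.

120 minutes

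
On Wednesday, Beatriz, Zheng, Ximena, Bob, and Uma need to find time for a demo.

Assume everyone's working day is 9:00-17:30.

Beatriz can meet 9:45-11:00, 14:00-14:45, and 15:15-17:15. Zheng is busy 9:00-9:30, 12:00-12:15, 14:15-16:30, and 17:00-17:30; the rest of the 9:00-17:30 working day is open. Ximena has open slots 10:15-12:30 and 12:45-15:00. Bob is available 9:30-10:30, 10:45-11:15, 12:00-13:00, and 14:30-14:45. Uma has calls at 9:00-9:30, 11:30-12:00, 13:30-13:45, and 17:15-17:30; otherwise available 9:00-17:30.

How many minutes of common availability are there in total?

Zheng free within 09:00–17:30: 09:30–12:00, 12:15–14:15, 16:30–17:00.
Uma free within 09:00–17:30: 09:30–11:30, 12:00–13:30, 13:45–17:15.
Beatriz ∩ Zheng: 09:45–11:00, 14:00–14:15, 16:30–17:00.
Beatriz ∩ Zheng ∩ Ximena: 10:15–11:00, 14:00–14:15.
Beatriz ∩ Zheng ∩ Ximena ∩ Bob: 10:15–10:30, 10:45–11:00.
Beatriz ∩ Zheng ∩ Ximena ∩ Bob ∩ Uma: 10:15–10:30, 10:45–11:00.
Total common minutes: 15 + 15 = 30.

30 minutes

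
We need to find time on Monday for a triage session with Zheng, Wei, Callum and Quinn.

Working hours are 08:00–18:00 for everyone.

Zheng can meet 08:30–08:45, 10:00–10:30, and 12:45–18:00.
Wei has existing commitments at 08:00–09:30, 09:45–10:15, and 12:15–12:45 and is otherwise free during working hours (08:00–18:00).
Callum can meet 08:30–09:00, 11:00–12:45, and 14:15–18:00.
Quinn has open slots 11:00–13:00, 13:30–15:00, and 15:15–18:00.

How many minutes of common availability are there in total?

210 minutes

Wei free within 08:00–18:00: 09:30–09:45, 10:15–12:15, 12:45–18:00.
Zheng ∩ Wei: 10:15–10:30, 12:45–18:00.
Zheng ∩ Wei ∩ Callum: 14:15–18:00.
Zheng ∩ Wei ∩ Callum ∩ Quinn: 14:15–15:00, 15:15–18:00.
Total common minutes: 45 + 165 = 210.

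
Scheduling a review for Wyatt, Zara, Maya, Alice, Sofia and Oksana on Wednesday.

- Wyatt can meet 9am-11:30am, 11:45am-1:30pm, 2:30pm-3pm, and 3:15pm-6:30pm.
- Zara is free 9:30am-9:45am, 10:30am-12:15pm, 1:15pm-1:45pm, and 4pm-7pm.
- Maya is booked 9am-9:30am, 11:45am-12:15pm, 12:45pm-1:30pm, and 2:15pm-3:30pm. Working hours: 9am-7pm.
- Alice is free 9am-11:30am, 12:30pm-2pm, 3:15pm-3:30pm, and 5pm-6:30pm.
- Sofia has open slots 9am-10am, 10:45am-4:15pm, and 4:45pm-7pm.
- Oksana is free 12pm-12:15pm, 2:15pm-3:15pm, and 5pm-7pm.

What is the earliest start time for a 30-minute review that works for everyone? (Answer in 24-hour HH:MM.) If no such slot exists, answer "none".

17:00

Maya free within 09:00–19:00: 09:30–11:45, 12:15–12:45, 13:30–14:15, 15:30–19:00.
Wyatt ∩ Zara: 09:30–09:45, 10:30–11:30, 11:45–12:15, 13:15–13:30, 16:00–18:30.
Wyatt ∩ Zara ∩ Maya: 09:30–09:45, 10:30–11:30, 16:00–18:30.
Wyatt ∩ Zara ∩ Maya ∩ Alice: 09:30–09:45, 10:30–11:30, 17:00–18:30.
Wyatt ∩ Zara ∩ Maya ∩ Alice ∩ Sofia: 09:30–09:45, 10:45–11:30, 17:00–18:30.
Wyatt ∩ Zara ∩ Maya ∩ Alice ∩ Sofia ∩ Oksana: 17:00–18:30.
Windows ≥ 30 min: 17:00–18:30.
Earliest such window starts at 17:00.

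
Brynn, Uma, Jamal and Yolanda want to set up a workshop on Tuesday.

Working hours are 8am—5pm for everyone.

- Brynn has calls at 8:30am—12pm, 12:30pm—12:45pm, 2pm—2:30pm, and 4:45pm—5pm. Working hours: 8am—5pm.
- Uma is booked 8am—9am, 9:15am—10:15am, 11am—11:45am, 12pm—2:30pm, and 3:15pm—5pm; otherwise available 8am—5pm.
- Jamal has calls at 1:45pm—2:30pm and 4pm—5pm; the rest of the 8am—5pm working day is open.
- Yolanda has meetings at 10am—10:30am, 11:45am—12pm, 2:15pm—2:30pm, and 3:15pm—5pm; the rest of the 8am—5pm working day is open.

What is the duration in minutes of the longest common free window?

Brynn free within 08:00–17:00: 08:00–08:30, 12:00–12:30, 12:45–14:00, 14:30–16:45.
Uma free within 08:00–17:00: 09:00–09:15, 10:15–11:00, 11:45–12:00, 14:30–15:15.
Jamal free within 08:00–17:00: 08:00–13:45, 14:30–16:00.
Yolanda free within 08:00–17:00: 08:00–10:00, 10:30–11:45, 12:00–14:15, 14:30–15:15.
Brynn ∩ Uma: 14:30–15:15.
Brynn ∩ Uma ∩ Jamal: 14:30–15:15.
Brynn ∩ Uma ∩ Jamal ∩ Yolanda: 14:30–15:15.
Single common window of 45 minutes.

45 minutes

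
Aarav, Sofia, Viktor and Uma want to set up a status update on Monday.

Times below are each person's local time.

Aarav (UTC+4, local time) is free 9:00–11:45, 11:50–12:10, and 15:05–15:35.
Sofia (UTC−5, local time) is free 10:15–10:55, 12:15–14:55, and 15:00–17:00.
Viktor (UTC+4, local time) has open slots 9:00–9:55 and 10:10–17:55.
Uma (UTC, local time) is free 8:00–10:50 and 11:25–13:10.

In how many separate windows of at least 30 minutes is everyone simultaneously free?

Aarav → UTC: 05:00–07:45, 07:50–08:10, 11:05–11:35.
Sofia → UTC: 15:15–15:55, 17:15–19:55, 20:00–22:00.
Viktor → UTC: 05:00–05:55, 06:10–13:55.
Uma → UTC: 08:00–10:50, 11:25–13:10.
Aarav ∩ Sofia: (none).
Aarav ∩ Sofia ∩ Viktor: (none).
Aarav ∩ Sofia ∩ Viktor ∩ Uma: (none).
Windows ≥ 30 min: (none).
That's 0 windows.

0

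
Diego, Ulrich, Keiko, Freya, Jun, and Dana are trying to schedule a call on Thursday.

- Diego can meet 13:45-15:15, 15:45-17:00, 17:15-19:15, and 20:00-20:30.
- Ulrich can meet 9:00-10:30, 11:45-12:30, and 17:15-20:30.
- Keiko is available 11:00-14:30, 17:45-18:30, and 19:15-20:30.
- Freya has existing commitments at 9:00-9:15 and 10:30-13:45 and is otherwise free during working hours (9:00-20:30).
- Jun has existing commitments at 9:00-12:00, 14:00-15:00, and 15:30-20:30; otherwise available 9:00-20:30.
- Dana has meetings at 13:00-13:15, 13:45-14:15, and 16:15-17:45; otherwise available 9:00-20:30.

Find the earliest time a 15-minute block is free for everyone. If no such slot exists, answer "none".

none

Freya free within 09:00–20:30: 09:15–10:30, 13:45–20:30.
Jun free within 09:00–20:30: 12:00–14:00, 15:00–15:30.
Dana free within 09:00–20:30: 09:00–13:00, 13:15–13:45, 14:15–16:15, 17:45–20:30.
Diego ∩ Ulrich: 17:15–19:15, 20:00–20:30.
Diego ∩ Ulrich ∩ Keiko: 17:45–18:30, 20:00–20:30.
Diego ∩ Ulrich ∩ Keiko ∩ Freya: 17:45–18:30, 20:00–20:30.
Diego ∩ Ulrich ∩ Keiko ∩ Freya ∩ Jun: (none).
Diego ∩ Ulrich ∩ Keiko ∩ Freya ∩ Jun ∩ Dana: (none).
Windows ≥ 15 min: (none).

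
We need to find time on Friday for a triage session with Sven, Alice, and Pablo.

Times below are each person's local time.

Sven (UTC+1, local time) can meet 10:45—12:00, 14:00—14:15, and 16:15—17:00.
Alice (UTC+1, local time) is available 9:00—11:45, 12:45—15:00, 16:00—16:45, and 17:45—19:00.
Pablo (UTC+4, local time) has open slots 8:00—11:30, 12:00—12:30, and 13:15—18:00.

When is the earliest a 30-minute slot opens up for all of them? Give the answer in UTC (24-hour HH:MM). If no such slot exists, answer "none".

Sven → UTC: 09:45–11:00, 13:00–13:15, 15:15–16:00.
Alice → UTC: 08:00–10:45, 11:45–14:00, 15:00–15:45, 16:45–18:00.
Pablo → UTC: 04:00–07:30, 08:00–08:30, 09:15–14:00.
Sven ∩ Alice: 09:45–10:45, 13:00–13:15, 15:15–15:45.
Sven ∩ Alice ∩ Pablo: 09:45–10:45, 13:00–13:15.
Windows ≥ 30 min: 09:45–10:45.
Earliest such window starts at 09:45.

09:45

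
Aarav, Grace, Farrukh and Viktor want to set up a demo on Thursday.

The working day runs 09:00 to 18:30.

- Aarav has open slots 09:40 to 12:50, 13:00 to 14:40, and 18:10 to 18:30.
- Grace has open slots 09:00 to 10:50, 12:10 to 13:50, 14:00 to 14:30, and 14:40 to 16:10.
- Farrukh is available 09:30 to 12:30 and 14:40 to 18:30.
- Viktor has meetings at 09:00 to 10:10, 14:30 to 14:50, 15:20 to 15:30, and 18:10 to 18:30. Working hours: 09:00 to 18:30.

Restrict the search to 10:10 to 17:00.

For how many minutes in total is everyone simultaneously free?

Viktor free within 09:00–18:30: 10:10–14:30, 14:50–15:20, 15:30–18:10.
Aarav ∩ Grace: 09:40–10:50, 12:10–12:50, 13:00–13:50, 14:00–14:30.
Aarav ∩ Grace ∩ Farrukh: 09:40–10:50, 12:10–12:30.
Aarav ∩ Grace ∩ Farrukh ∩ Viktor: 10:10–10:50, 12:10–12:30.
Restricted to 10:10–17:00: 10:10–10:50, 12:10–12:30.
Total common minutes: 40 + 20 = 60.

60 minutes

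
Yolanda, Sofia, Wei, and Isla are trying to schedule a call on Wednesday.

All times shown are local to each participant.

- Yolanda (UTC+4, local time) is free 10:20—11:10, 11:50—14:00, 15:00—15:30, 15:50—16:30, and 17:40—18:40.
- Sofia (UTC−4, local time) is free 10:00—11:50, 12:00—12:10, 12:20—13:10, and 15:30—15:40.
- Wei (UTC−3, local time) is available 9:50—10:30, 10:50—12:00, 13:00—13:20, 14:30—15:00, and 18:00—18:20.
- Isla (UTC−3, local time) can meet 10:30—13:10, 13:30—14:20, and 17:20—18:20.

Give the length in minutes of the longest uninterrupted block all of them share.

40 minutes

Yolanda → UTC: 06:20–07:10, 07:50–10:00, 11:00–11:30, 11:50–12:30, 13:40–14:40.
Sofia → UTC: 14:00–15:50, 16:00–16:10, 16:20–17:10, 19:30–19:40.
Wei → UTC: 12:50–13:30, 13:50–15:00, 16:00–16:20, 17:30–18:00, 21:00–21:20.
Isla → UTC: 13:30–16:10, 16:30–17:20, 20:20–21:20.
Yolanda ∩ Sofia: 14:00–14:40.
Yolanda ∩ Sofia ∩ Wei: 14:00–14:40.
Yolanda ∩ Sofia ∩ Wei ∩ Isla: 14:00–14:40.
Single common window of 40 minutes.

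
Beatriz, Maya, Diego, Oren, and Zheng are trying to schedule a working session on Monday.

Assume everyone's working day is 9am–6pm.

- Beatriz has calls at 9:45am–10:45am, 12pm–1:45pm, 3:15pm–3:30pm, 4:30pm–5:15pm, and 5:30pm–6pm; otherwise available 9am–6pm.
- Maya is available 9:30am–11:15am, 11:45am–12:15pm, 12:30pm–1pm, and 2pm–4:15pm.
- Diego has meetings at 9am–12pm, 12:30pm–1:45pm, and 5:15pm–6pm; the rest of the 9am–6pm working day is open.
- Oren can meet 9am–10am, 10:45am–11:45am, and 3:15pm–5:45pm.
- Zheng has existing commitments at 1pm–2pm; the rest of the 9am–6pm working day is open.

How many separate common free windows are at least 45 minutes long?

1

Beatriz free within 09:00–18:00: 09:00–09:45, 10:45–12:00, 13:45–15:15, 15:30–16:30, 17:15–17:30.
Diego free within 09:00–18:00: 12:00–12:30, 13:45–17:15.
Zheng free within 09:00–18:00: 09:00–13:00, 14:00–18:00.
Beatriz ∩ Maya: 09:30–09:45, 10:45–11:15, 11:45–12:00, 14:00–15:15, 15:30–16:15.
Beatriz ∩ Maya ∩ Diego: 14:00–15:15, 15:30–16:15.
Beatriz ∩ Maya ∩ Diego ∩ Oren: 15:30–16:15.
Beatriz ∩ Maya ∩ Diego ∩ Oren ∩ Zheng: 15:30–16:15.
Windows ≥ 45 min: 15:30–16:15.
That's 1 window.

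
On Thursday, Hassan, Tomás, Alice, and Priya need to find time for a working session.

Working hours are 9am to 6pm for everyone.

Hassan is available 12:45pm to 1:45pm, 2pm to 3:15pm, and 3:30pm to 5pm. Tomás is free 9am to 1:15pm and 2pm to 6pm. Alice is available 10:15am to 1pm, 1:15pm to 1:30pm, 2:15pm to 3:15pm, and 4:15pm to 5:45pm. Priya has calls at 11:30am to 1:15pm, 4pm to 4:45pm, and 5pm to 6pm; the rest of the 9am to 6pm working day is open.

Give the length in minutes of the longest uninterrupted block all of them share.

60 minutes

Priya free within 09:00–18:00: 09:00–11:30, 13:15–16:00, 16:45–17:00.
Hassan ∩ Tomás: 12:45–13:15, 14:00–15:15, 15:30–17:00.
Hassan ∩ Tomás ∩ Alice: 12:45–13:00, 14:15–15:15, 16:15–17:00.
Hassan ∩ Tomás ∩ Alice ∩ Priya: 14:15–15:15, 16:45–17:00.
Common window lengths: 60, 15 min; longest is 60.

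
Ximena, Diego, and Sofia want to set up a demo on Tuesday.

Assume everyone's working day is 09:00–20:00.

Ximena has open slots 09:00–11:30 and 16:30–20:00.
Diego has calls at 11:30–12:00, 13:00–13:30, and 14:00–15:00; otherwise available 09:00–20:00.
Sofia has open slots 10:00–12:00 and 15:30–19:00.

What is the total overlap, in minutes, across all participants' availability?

240 minutes

Diego free within 09:00–20:00: 09:00–11:30, 12:00–13:00, 13:30–14:00, 15:00–20:00.
Ximena ∩ Diego: 09:00–11:30, 16:30–20:00.
Ximena ∩ Diego ∩ Sofia: 10:00–11:30, 16:30–19:00.
Total common minutes: 90 + 150 = 240.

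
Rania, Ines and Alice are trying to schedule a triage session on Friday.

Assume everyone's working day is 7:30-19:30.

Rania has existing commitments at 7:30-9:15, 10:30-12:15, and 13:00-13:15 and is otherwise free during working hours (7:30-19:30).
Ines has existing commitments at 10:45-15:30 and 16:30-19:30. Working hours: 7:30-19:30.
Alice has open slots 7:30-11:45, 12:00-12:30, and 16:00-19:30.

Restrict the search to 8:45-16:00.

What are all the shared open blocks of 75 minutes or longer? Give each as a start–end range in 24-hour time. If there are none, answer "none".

09:15–10:30

Rania free within 07:30–19:30: 09:15–10:30, 12:15–13:00, 13:15–19:30.
Ines free within 07:30–19:30: 07:30–10:45, 15:30–16:30.
Rania ∩ Ines: 09:15–10:30, 15:30–16:30.
Rania ∩ Ines ∩ Alice: 09:15–10:30, 16:00–16:30.
Restricted to 08:45–16:00: 09:15–10:30.
Windows ≥ 75 min: 09:15–10:30.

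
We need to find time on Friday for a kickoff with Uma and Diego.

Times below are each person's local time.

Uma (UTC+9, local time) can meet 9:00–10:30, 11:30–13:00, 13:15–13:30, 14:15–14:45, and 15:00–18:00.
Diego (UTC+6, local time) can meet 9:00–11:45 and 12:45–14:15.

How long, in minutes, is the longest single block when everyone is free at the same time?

Uma → UTC: 00:00–01:30, 02:30–04:00, 04:15–04:30, 05:15–05:45, 06:00–09:00.
Diego → UTC: 03:00–05:45, 06:45–08:15.
Uma ∩ Diego: 03:00–04:00, 04:15–04:30, 05:15–05:45, 06:45–08:15.
Common window lengths: 60, 15, 30, 90 min; longest is 90.

90 minutes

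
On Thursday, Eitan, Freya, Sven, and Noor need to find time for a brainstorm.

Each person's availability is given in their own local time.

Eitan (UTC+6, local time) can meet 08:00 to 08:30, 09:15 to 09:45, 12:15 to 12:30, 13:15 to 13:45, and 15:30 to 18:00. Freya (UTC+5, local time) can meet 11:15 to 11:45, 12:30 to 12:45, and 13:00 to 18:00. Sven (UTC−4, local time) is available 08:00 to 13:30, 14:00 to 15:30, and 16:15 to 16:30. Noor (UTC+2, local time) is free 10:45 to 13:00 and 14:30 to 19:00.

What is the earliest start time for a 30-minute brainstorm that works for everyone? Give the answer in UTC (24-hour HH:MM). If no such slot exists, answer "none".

none

Eitan → UTC: 02:00–02:30, 03:15–03:45, 06:15–06:30, 07:15–07:45, 09:30–12:00.
Freya → UTC: 06:15–06:45, 07:30–07:45, 08:00–13:00.
Sven → UTC: 12:00–17:30, 18:00–19:30, 20:15–20:30.
Noor → UTC: 08:45–11:00, 12:30–17:00.
Eitan ∩ Freya: 06:15–06:30, 07:30–07:45, 09:30–12:00.
Eitan ∩ Freya ∩ Sven: (none).
Eitan ∩ Freya ∩ Sven ∩ Noor: (none).
Windows ≥ 30 min: (none).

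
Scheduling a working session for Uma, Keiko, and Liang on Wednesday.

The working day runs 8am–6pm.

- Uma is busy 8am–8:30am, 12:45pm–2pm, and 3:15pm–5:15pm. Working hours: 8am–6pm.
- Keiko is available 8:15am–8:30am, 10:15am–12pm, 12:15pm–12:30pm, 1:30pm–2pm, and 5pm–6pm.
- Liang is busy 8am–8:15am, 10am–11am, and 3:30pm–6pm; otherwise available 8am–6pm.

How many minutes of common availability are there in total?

Uma free within 08:00–18:00: 08:30–12:45, 14:00–15:15, 17:15–18:00.
Liang free within 08:00–18:00: 08:15–10:00, 11:00–15:30.
Uma ∩ Keiko: 10:15–12:00, 12:15–12:30, 17:15–18:00.
Uma ∩ Keiko ∩ Liang: 11:00–12:00, 12:15–12:30.
Total common minutes: 60 + 15 = 75.

75 minutes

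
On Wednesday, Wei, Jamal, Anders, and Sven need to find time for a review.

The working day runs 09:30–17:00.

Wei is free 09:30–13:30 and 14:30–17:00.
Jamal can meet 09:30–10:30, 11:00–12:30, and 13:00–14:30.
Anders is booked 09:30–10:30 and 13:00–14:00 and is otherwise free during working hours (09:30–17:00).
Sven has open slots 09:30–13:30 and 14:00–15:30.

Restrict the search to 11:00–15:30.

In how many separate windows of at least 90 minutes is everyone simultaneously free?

1

Anders free within 09:30–17:00: 10:30–13:00, 14:00–17:00.
Wei ∩ Jamal: 09:30–10:30, 11:00–12:30, 13:00–13:30.
Wei ∩ Jamal ∩ Anders: 11:00–12:30.
Wei ∩ Jamal ∩ Anders ∩ Sven: 11:00–12:30.
Restricted to 11:00–15:30: 11:00–12:30.
Windows ≥ 90 min: 11:00–12:30.
That's 1 window.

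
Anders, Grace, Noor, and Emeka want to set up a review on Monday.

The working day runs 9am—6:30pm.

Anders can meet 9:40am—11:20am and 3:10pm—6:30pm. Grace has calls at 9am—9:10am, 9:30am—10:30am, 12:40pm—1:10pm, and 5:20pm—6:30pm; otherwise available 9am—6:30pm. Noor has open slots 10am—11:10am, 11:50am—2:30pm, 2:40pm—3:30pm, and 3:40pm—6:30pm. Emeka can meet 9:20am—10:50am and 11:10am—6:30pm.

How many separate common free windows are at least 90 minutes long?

Grace free within 09:00–18:30: 09:10–09:30, 10:30–12:40, 13:10–17:20.
Anders ∩ Grace: 10:30–11:20, 15:10–17:20.
Anders ∩ Grace ∩ Noor: 10:30–11:10, 15:10–15:30, 15:40–17:20.
Anders ∩ Grace ∩ Noor ∩ Emeka: 10:30–10:50, 15:10–15:30, 15:40–17:20.
Windows ≥ 90 min: 15:40–17:20.
That's 1 window.

1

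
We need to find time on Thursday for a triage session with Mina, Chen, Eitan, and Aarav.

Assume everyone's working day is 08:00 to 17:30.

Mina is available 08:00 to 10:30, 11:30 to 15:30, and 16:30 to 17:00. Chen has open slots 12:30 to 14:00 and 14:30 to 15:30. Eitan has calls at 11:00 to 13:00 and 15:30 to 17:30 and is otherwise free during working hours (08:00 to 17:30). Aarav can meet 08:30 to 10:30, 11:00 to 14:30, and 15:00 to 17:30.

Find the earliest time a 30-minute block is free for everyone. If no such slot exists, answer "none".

13:00

Eitan free within 08:00–17:30: 08:00–11:00, 13:00–15:30.
Mina ∩ Chen: 12:30–14:00, 14:30–15:30.
Mina ∩ Chen ∩ Eitan: 13:00–14:00, 14:30–15:30.
Mina ∩ Chen ∩ Eitan ∩ Aarav: 13:00–14:00, 15:00–15:30.
Windows ≥ 30 min: 13:00–14:00, 15:00–15:30.
Earliest such window starts at 13:00.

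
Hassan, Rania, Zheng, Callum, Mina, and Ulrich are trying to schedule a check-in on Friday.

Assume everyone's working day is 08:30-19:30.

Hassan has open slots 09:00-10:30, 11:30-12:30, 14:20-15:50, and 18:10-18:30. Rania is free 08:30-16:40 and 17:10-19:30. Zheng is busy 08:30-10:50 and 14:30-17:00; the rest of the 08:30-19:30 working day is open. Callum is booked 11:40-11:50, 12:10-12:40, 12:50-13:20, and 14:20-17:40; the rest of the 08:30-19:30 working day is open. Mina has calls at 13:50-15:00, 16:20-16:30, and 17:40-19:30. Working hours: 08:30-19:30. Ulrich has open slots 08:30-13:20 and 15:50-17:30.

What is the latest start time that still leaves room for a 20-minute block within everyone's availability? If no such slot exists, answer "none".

Zheng free within 08:30–19:30: 10:50–14:30, 17:00–19:30.
Callum free within 08:30–19:30: 08:30–11:40, 11:50–12:10, 12:40–12:50, 13:20–14:20, 17:40–19:30.
Mina free within 08:30–19:30: 08:30–13:50, 15:00–16:20, 16:30–17:40.
Hassan ∩ Rania: 09:00–10:30, 11:30–12:30, 14:20–15:50, 18:10–18:30.
Hassan ∩ Rania ∩ Zheng: 11:30–12:30, 14:20–14:30, 18:10–18:30.
Hassan ∩ Rania ∩ Zheng ∩ Callum: 11:30–11:40, 11:50–12:10, 18:10–18:30.
Hassan ∩ Rania ∩ Zheng ∩ Callum ∩ Mina: 11:30–11:40, 11:50–12:10.
Hassan ∩ Rania ∩ Zheng ∩ Callum ∩ Mina ∩ Ulrich: 11:30–11:40, 11:50–12:10.
Windows ≥ 20 min: 11:50–12:10.
Latest start in the last window 11:50–12:10 is 12:10 − 20 min = 11:50.

11:50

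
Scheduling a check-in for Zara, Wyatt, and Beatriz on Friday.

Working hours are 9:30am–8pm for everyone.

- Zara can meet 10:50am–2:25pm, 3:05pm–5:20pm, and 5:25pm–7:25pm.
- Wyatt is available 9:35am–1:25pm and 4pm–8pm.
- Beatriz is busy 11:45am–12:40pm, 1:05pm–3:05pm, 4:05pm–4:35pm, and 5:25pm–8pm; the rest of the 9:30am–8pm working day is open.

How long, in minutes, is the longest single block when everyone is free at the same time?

55 minutes

Beatriz free within 09:30–20:00: 09:30–11:45, 12:40–13:05, 15:05–16:05, 16:35–17:25.
Zara ∩ Wyatt: 10:50–13:25, 16:00–17:20, 17:25–19:25.
Zara ∩ Wyatt ∩ Beatriz: 10:50–11:45, 12:40–13:05, 16:00–16:05, 16:35–17:20.
Common window lengths: 55, 25, 5, 45 min; longest is 55.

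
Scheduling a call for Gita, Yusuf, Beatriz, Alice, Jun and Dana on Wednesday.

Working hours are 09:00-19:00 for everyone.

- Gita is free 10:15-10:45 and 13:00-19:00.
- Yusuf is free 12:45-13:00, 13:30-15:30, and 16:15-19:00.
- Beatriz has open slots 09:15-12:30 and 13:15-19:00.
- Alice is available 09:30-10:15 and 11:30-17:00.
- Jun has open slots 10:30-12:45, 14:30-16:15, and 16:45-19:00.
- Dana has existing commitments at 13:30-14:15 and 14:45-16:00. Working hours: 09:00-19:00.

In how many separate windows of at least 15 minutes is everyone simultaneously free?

Dana free within 09:00–19:00: 09:00–13:30, 14:15–14:45, 16:00–19:00.
Gita ∩ Yusuf: 13:30–15:30, 16:15–19:00.
Gita ∩ Yusuf ∩ Beatriz: 13:30–15:30, 16:15–19:00.
Gita ∩ Yusuf ∩ Beatriz ∩ Alice: 13:30–15:30, 16:15–17:00.
Gita ∩ Yusuf ∩ Beatriz ∩ Alice ∩ Jun: 14:30–15:30, 16:45–17:00.
Gita ∩ Yusuf ∩ Beatriz ∩ Alice ∩ Jun ∩ Dana: 14:30–14:45, 16:45–17:00.
Windows ≥ 15 min: 14:30–14:45, 16:45–17:00.
That's 2 windows.

2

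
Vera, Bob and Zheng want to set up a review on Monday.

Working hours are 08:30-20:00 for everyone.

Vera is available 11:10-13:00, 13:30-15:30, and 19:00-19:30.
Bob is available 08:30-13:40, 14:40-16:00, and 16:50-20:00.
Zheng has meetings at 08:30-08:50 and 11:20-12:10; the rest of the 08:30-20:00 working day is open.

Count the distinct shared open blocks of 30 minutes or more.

Zheng free within 08:30–20:00: 08:50–11:20, 12:10–20:00.
Vera ∩ Bob: 11:10–13:00, 13:30–13:40, 14:40–15:30, 19:00–19:30.
Vera ∩ Bob ∩ Zheng: 11:10–11:20, 12:10–13:00, 13:30–13:40, 14:40–15:30, 19:00–19:30.
Windows ≥ 30 min: 12:10–13:00, 14:40–15:30, 19:00–19:30.
That's 3 windows.

3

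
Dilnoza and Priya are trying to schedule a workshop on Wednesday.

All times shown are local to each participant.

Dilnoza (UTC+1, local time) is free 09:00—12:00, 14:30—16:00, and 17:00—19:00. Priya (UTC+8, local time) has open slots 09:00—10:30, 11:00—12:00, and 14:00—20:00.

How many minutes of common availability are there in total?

Dilnoza → UTC: 08:00–11:00, 13:30–15:00, 16:00–18:00.
Priya → UTC: 01:00–02:30, 03:00–04:00, 06:00–12:00.
Dilnoza ∩ Priya: 08:00–11:00.
Total common minutes: 180.

180 minutes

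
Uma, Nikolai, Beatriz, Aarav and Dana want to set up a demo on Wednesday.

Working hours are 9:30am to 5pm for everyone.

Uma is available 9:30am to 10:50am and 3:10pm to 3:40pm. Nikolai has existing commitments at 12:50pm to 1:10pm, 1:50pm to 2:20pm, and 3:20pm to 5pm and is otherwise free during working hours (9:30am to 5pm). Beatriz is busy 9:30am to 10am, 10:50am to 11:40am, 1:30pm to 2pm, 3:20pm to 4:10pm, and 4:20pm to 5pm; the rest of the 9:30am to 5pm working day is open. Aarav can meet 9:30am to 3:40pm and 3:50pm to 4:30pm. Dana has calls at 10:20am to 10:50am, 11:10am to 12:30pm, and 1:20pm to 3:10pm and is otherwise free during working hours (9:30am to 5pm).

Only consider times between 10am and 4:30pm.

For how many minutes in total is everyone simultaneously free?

Nikolai free within 09:30–17:00: 09:30–12:50, 13:10–13:50, 14:20–15:20.
Beatriz free within 09:30–17:00: 10:00–10:50, 11:40–13:30, 14:00–15:20, 16:10–16:20.
Dana free within 09:30–17:00: 09:30–10:20, 10:50–11:10, 12:30–13:20, 15:10–17:00.
Uma ∩ Nikolai: 09:30–10:50, 15:10–15:20.
Uma ∩ Nikolai ∩ Beatriz: 10:00–10:50, 15:10–15:20.
Uma ∩ Nikolai ∩ Beatriz ∩ Aarav: 10:00–10:50, 15:10–15:20.
Uma ∩ Nikolai ∩ Beatriz ∩ Aarav ∩ Dana: 10:00–10:20, 15:10–15:20.
Restricted to 10:00–16:30: 10:00–10:20, 15:10–15:20.
Total common minutes: 20 + 10 = 30.

30 minutes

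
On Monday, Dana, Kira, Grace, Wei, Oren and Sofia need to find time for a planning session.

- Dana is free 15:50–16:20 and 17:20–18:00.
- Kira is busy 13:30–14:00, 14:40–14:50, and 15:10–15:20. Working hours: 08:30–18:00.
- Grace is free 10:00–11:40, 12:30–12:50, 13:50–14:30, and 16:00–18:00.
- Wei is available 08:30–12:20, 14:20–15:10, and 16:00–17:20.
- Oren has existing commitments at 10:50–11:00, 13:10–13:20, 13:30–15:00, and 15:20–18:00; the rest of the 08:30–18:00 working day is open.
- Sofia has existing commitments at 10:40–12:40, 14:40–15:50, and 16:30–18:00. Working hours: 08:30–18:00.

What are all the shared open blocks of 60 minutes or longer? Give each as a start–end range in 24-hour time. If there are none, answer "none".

none

Kira free within 08:30–18:00: 08:30–13:30, 14:00–14:40, 14:50–15:10, 15:20–18:00.
Oren free within 08:30–18:00: 08:30–10:50, 11:00–13:10, 13:20–13:30, 15:00–15:20.
Sofia free within 08:30–18:00: 08:30–10:40, 12:40–14:40, 15:50–16:30.
Dana ∩ Kira: 15:50–16:20, 17:20–18:00.
Dana ∩ Kira ∩ Grace: 16:00–16:20, 17:20–18:00.
Dana ∩ Kira ∩ Grace ∩ Wei: 16:00–16:20.
Dana ∩ Kira ∩ Grace ∩ Wei ∩ Oren: (none).
Dana ∩ Kira ∩ Grace ∩ Wei ∩ Oren ∩ Sofia: (none).
Windows ≥ 60 min: (none).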